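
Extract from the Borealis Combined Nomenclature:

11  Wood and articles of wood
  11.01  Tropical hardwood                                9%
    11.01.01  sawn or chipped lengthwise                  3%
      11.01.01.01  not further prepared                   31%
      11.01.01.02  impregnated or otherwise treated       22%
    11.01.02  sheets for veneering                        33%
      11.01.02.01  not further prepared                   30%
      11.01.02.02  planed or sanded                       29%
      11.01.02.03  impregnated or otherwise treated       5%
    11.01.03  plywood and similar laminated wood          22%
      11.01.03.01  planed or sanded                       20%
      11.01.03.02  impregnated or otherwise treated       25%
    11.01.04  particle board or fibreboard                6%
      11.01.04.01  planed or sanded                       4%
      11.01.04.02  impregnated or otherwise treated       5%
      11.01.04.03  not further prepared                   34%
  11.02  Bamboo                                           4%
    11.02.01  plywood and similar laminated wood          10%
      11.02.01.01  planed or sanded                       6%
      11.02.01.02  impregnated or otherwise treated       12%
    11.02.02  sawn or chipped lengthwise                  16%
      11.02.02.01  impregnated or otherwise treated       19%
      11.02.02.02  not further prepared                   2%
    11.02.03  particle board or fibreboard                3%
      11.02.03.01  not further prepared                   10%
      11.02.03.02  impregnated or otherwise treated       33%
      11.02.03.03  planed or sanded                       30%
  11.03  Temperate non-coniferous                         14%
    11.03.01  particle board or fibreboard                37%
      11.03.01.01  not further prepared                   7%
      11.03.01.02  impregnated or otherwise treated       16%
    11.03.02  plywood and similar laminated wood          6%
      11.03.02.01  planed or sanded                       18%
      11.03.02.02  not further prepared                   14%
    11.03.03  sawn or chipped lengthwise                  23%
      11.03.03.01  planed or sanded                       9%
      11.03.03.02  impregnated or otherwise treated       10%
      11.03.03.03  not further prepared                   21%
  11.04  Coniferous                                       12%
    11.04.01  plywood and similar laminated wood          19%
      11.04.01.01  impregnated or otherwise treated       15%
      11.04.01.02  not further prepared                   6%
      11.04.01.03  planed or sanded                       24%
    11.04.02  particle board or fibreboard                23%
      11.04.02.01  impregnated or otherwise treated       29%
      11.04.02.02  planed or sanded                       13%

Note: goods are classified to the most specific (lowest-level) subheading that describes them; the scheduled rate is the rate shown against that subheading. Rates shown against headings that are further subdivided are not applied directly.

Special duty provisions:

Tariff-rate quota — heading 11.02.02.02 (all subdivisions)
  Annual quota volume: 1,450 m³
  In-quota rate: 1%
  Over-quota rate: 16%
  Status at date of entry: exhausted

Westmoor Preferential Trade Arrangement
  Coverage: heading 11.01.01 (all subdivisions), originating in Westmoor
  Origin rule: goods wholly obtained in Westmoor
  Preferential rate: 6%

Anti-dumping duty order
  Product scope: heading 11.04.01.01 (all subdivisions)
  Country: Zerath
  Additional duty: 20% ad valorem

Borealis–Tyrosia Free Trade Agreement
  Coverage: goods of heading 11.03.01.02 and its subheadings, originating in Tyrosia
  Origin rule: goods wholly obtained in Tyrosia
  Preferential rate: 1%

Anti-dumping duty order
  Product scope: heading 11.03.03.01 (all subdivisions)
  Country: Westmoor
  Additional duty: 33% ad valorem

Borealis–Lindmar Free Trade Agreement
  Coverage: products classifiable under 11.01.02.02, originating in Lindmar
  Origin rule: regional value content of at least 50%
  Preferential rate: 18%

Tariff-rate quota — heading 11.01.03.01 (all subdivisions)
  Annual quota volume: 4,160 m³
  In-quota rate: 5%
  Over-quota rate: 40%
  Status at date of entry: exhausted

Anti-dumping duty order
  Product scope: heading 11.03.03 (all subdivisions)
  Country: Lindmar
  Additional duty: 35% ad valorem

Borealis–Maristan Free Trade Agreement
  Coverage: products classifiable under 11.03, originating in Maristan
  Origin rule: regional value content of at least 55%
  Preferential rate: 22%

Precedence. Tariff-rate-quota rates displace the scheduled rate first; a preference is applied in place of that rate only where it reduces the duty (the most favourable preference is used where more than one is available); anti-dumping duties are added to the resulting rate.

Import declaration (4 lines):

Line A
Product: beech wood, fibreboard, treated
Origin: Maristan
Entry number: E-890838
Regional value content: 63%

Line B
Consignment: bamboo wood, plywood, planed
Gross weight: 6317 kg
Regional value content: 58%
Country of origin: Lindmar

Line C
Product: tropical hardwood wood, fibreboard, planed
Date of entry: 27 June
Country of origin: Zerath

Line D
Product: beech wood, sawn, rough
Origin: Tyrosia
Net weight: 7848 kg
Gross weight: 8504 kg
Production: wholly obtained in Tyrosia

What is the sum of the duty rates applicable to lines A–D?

47%

Line A: beech → 11.03; fibreboard → 11.03.01; treated → 11.03.01.02. Scheduled 16%. Maristan agreement on 11.03: RVC ≥ 55% → 22% available; preference 22% not lower than 16% → no reduction. → 16%.
Line B: bamboo → 11.02; plywood → 11.02.01; planed → 11.02.01.01. Scheduled 6%. Lindmar agreement on 11.01.02.02: 11.02.01.01 not covered. → 6%.
Line C: tropical hardwood → 11.01; fibreboard → 11.01.04; planed → 11.01.04.01. Scheduled 4%. No special measure applies. → 4%.
Line D: beech → 11.03; sawn → 11.03.03; rough → 11.03.03.03. Scheduled 21%. Tyrosia agreement on 11.03.01.02: 11.03.03.03 not covered. → 21%.
Sum: 16% + 6% + 4% + 21% = 47%.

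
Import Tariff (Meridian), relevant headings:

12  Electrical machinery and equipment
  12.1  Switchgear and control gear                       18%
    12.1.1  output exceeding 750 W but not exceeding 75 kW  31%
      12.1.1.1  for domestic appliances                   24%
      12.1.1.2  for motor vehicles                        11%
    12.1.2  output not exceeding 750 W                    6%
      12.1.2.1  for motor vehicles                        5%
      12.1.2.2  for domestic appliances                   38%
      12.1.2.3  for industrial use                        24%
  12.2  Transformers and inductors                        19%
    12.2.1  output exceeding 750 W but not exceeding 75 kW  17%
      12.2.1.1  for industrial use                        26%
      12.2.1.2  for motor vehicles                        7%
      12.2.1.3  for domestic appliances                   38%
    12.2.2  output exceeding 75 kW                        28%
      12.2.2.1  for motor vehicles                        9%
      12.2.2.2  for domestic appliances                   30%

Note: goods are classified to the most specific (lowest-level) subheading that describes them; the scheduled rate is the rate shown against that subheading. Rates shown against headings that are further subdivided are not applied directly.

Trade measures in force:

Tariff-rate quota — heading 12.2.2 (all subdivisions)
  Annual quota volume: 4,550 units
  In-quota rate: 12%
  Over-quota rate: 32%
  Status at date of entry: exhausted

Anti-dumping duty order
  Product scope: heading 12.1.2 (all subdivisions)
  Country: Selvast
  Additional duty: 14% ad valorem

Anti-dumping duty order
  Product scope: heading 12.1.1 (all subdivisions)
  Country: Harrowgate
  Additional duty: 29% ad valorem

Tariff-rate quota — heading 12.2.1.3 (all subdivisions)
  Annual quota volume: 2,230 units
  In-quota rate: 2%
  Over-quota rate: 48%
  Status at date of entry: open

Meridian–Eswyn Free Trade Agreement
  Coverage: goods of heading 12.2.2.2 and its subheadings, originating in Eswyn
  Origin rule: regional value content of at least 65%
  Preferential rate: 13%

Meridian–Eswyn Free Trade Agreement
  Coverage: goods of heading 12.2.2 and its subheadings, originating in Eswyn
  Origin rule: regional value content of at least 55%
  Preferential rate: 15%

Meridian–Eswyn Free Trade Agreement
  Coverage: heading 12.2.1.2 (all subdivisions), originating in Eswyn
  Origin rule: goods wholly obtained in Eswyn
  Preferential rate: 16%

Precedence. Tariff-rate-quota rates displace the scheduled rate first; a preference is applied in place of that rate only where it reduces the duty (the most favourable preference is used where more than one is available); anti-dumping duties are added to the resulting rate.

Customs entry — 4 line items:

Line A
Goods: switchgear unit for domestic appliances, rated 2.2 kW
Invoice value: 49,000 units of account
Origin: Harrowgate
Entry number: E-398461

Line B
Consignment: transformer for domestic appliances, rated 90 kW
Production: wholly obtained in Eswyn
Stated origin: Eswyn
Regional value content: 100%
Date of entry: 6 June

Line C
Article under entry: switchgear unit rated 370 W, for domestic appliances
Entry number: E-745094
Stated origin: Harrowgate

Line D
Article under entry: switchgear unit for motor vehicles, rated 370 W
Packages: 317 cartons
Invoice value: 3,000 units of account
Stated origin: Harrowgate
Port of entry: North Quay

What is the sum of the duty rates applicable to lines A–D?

109%

Line A: switchgear unit → 12.1; rated 2.2 kW → 12.1.1; for domestic appliances → 12.1.1.1. Scheduled 24%. anti-dumping (Harrowgate, 12.1.1): +29%; total 24% + 29% = 53%. → 53%.
Line B: transformer → 12.2; rated 90 kW → 12.2.2; for domestic appliances → 12.2.2.2. Scheduled 30%. quota on 12.2.2 exhausted → over-quota 32%; Eswyn agreement on 12.2.2.2: RVC ≥ 65% → 13% available; Eswyn agreement on 12.2.2: RVC ≥ 55% → 15% available; Eswyn agreement on 12.2.1.2: 12.2.2.2 not covered; preferential 13%. → 13%.
Line C: switchgear unit → 12.1; rated 370 W → 12.1.2; for domestic appliances → 12.1.2.2. Scheduled 38%. No special measure applies. → 38%.
Line D: switchgear unit → 12.1; rated 370 W → 12.1.2; for motor vehicles → 12.1.2.1. Scheduled 5%. No special measure applies. → 5%.
Sum: 53% + 13% + 38% + 5% = 109%.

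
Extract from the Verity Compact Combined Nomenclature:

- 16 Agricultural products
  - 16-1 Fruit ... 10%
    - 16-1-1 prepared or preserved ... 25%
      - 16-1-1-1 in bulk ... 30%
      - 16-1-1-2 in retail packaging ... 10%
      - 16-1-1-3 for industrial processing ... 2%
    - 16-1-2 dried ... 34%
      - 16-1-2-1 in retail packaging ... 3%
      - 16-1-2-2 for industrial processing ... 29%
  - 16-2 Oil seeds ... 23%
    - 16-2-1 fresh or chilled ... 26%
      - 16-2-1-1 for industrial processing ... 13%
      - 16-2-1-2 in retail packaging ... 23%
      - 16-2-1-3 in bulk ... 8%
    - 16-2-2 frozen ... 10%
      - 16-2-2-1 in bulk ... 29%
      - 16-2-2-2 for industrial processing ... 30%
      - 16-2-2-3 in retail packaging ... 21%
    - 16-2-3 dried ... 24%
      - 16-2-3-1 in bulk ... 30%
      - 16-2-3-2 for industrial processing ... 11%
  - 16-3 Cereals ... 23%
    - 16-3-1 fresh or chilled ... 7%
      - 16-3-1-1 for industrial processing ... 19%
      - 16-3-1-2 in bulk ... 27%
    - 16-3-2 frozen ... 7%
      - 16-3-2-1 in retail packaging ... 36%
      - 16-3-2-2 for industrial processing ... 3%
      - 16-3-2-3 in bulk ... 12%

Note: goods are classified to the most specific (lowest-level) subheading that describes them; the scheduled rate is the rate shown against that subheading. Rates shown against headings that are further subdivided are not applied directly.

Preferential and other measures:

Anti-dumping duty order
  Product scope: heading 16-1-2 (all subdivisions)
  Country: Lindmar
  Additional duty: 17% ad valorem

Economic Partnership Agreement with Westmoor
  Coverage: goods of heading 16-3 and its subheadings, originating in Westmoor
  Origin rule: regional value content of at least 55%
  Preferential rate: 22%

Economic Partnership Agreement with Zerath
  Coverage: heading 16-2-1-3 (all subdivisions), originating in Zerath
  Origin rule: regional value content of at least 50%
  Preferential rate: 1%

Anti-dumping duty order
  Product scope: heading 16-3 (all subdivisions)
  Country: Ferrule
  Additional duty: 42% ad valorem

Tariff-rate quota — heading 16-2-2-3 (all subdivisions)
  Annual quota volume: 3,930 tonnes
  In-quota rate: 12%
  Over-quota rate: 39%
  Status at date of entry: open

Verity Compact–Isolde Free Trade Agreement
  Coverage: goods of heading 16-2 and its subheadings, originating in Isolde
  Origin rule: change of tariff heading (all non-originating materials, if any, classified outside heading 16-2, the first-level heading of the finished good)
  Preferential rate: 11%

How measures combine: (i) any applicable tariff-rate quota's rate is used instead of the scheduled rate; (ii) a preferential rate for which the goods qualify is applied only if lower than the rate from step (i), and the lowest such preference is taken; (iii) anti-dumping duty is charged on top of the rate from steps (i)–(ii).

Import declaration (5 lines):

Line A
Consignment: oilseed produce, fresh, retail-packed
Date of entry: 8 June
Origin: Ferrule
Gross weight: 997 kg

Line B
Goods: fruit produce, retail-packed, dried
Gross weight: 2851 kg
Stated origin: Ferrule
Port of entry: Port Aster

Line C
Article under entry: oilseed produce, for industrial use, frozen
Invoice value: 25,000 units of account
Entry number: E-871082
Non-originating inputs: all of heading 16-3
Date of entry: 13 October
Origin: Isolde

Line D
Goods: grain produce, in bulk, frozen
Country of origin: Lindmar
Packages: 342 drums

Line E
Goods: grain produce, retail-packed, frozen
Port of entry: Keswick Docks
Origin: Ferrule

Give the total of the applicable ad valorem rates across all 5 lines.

127%

Line A: oilseed → 16-2; fresh → 16-2-1; retail-packed → 16-2-1-2. Scheduled 23%. No special measure applies. → 23%.
Line B: fruit → 16-1; dried → 16-1-2; retail-packed → 16-1-2-1. Scheduled 3%. No special measure applies. → 3%.
Line C: oilseed → 16-2; frozen → 16-2-2; for industrial use → 16-2-2-2. Scheduled 30%. Isolde agreement on 16-2: CTH met → 11% available; preferential 11%. → 11%.
Line D: grain → 16-3; frozen → 16-3-2; in bulk → 16-3-2-3. Scheduled 12%. No special measure applies. → 12%.
Line E: grain → 16-3; frozen → 16-3-2; retail-packed → 16-3-2-1. Scheduled 36%. anti-dumping (Ferrule, 16-3): +42%; total 36% + 42% = 78%. → 78%.
Sum: 23% + 3% + 11% + 12% + 78% = 127%.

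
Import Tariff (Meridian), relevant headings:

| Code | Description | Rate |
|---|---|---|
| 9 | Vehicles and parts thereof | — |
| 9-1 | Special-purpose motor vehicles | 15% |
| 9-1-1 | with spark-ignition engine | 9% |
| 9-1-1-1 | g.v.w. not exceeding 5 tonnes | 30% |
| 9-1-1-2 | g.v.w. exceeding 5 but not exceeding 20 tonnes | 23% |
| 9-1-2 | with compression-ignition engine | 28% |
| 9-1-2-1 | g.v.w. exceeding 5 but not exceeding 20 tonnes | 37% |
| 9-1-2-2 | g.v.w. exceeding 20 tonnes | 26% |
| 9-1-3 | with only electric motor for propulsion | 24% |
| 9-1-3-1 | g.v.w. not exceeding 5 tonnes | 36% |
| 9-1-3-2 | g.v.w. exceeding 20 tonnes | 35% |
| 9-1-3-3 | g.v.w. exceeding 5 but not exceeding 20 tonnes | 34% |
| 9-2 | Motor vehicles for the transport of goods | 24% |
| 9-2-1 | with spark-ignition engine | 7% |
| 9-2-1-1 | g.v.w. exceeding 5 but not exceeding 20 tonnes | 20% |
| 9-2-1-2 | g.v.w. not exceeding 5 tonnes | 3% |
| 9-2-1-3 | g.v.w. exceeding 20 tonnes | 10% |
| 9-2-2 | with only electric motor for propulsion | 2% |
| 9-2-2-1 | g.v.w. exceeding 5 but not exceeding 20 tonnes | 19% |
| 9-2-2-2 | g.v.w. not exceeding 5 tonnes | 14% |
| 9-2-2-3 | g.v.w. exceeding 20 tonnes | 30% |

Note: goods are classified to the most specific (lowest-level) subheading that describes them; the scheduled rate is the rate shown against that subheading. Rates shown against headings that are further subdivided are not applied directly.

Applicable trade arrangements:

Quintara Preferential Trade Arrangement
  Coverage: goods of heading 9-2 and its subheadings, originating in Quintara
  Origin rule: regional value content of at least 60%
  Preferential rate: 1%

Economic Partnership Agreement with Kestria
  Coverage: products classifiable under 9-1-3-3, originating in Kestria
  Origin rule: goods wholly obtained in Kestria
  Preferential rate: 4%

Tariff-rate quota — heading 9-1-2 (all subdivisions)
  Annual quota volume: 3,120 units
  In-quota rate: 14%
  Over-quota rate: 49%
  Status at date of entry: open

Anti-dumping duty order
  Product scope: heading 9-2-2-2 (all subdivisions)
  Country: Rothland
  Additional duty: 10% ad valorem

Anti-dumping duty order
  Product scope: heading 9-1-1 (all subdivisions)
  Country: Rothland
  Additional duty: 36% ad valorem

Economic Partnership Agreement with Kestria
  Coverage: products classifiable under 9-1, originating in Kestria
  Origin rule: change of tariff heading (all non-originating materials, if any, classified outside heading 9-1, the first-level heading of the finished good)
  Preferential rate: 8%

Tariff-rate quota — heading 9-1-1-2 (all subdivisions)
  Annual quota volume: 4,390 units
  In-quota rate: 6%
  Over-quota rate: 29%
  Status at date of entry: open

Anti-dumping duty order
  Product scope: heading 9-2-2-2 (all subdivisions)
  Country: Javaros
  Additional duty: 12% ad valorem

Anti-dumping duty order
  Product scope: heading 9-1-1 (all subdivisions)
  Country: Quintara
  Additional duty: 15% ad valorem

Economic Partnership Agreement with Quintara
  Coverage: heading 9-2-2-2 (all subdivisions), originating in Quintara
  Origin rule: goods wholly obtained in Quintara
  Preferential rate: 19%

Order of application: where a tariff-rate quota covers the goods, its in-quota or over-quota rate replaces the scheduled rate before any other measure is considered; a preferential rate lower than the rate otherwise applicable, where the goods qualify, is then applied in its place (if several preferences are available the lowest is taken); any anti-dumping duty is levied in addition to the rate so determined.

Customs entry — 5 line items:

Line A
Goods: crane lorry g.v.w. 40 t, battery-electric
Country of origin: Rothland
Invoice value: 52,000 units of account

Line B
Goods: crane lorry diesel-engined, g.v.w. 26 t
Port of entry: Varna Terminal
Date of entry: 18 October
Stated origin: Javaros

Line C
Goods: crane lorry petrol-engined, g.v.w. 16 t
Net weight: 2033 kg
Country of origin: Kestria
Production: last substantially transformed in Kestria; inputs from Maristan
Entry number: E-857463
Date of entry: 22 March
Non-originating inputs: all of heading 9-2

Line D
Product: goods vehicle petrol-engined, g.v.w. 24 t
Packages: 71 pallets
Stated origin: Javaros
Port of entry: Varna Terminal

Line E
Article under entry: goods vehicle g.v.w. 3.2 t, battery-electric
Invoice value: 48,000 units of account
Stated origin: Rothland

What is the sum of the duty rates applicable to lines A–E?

89%

Line A: crane lorry → 9-1; battery-electric → 9-1-3; g.v.w. 40 t → 9-1-3-2. Scheduled 35%. No special measure applies. → 35%.
Line B: crane lorry → 9-1; diesel-engined → 9-1-2; g.v.w. 26 t → 9-1-2-2. Scheduled 26%. quota on 9-1-2 open → in-quota 14%. → 14%.
Line C: crane lorry → 9-1; petrol-engined → 9-1-1; g.v.w. 16 t → 9-1-1-2. Scheduled 23%. quota on 9-1-1-2 open → in-quota 6%; Kestria agreement on 9-1-3-3: 9-1-1-2 not covered; Kestria agreement on 9-1: CTH met → 8% available; preference 8% not lower than 6% → no reduction. → 6%.
Line D: goods vehicle → 9-2; petrol-engined → 9-2-1; g.v.w. 24 t → 9-2-1-3. Scheduled 10%. No special measure applies. → 10%.
Line E: goods vehicle → 9-2; battery-electric → 9-2-2; g.v.w. 3.2 t → 9-2-2-2. Scheduled 14%. anti-dumping (Rothland, 9-2-2-2): +10%; total 14% + 10% = 24%. → 24%.
Sum: 35% + 14% + 6% + 10% + 24% = 89%.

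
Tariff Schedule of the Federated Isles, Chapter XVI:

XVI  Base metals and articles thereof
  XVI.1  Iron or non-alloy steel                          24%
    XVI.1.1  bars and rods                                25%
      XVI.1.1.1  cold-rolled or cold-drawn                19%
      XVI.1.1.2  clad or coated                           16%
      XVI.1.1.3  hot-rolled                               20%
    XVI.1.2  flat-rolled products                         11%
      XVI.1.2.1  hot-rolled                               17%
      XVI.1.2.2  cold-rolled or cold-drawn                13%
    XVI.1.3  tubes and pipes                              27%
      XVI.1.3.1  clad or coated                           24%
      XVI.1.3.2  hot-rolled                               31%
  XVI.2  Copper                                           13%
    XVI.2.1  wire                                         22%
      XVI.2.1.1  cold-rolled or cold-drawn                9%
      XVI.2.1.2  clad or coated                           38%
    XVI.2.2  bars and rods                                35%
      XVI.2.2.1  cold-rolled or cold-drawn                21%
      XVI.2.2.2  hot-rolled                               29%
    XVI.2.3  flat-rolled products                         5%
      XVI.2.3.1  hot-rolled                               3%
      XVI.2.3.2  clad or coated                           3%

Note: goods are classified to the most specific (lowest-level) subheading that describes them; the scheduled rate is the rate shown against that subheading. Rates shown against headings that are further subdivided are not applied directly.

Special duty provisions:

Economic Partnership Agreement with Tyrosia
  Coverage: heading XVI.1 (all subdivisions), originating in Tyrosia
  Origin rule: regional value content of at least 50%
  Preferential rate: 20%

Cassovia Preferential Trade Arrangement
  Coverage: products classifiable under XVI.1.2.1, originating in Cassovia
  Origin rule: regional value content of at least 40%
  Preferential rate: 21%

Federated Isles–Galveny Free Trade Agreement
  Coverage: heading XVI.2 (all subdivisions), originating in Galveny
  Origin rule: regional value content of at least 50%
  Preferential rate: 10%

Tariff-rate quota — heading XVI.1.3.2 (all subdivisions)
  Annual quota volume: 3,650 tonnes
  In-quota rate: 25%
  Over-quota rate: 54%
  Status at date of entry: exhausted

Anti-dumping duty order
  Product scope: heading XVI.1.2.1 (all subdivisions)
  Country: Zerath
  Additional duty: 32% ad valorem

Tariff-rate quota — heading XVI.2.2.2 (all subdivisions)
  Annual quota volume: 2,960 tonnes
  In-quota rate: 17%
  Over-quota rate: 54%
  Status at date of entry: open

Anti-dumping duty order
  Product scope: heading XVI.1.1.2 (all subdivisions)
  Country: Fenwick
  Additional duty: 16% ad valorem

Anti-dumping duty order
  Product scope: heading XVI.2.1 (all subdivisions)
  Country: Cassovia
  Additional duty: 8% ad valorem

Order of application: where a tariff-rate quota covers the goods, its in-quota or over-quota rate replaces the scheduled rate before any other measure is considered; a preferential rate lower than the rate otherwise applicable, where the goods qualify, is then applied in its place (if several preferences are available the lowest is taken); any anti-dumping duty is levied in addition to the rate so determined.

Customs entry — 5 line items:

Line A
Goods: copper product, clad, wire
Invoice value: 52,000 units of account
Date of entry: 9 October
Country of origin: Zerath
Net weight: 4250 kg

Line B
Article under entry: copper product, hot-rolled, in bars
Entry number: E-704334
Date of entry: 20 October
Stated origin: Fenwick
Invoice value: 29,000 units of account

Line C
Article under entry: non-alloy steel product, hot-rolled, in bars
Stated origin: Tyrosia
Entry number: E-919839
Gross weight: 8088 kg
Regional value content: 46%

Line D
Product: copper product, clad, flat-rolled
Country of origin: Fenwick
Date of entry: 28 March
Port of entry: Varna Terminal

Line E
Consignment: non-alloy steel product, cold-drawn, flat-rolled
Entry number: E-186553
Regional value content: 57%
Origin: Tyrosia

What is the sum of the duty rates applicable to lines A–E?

91%

Line A: copper → XVI.2; wire → XVI.2.1; clad → XVI.2.1.2. Scheduled 38%. No special measure applies. → 38%.
Line B: copper → XVI.2; in bars → XVI.2.2; hot-rolled → XVI.2.2.2. Scheduled 29%. quota on XVI.2.2.2 open → in-quota 17%. → 17%.
Line C: non-alloy steel → XVI.1; in bars → XVI.1.1; hot-rolled → XVI.1.1.3. Scheduled 20%. Tyrosia agreement on XVI.1: RVC < 50%. → 20%.
Line D: copper → XVI.2; flat-rolled → XVI.2.3; clad → XVI.2.3.2. Scheduled 3%. No special measure applies. → 3%.
Line E: non-alloy steel → XVI.1; flat-rolled → XVI.1.2; cold-drawn → XVI.1.2.2. Scheduled 13%. Tyrosia agreement on XVI.1: RVC ≥ 50% → 20% available; preference 20% not lower than 13% → no reduction. → 13%.
Sum: 38% + 17% + 20% + 3% + 13% = 91%.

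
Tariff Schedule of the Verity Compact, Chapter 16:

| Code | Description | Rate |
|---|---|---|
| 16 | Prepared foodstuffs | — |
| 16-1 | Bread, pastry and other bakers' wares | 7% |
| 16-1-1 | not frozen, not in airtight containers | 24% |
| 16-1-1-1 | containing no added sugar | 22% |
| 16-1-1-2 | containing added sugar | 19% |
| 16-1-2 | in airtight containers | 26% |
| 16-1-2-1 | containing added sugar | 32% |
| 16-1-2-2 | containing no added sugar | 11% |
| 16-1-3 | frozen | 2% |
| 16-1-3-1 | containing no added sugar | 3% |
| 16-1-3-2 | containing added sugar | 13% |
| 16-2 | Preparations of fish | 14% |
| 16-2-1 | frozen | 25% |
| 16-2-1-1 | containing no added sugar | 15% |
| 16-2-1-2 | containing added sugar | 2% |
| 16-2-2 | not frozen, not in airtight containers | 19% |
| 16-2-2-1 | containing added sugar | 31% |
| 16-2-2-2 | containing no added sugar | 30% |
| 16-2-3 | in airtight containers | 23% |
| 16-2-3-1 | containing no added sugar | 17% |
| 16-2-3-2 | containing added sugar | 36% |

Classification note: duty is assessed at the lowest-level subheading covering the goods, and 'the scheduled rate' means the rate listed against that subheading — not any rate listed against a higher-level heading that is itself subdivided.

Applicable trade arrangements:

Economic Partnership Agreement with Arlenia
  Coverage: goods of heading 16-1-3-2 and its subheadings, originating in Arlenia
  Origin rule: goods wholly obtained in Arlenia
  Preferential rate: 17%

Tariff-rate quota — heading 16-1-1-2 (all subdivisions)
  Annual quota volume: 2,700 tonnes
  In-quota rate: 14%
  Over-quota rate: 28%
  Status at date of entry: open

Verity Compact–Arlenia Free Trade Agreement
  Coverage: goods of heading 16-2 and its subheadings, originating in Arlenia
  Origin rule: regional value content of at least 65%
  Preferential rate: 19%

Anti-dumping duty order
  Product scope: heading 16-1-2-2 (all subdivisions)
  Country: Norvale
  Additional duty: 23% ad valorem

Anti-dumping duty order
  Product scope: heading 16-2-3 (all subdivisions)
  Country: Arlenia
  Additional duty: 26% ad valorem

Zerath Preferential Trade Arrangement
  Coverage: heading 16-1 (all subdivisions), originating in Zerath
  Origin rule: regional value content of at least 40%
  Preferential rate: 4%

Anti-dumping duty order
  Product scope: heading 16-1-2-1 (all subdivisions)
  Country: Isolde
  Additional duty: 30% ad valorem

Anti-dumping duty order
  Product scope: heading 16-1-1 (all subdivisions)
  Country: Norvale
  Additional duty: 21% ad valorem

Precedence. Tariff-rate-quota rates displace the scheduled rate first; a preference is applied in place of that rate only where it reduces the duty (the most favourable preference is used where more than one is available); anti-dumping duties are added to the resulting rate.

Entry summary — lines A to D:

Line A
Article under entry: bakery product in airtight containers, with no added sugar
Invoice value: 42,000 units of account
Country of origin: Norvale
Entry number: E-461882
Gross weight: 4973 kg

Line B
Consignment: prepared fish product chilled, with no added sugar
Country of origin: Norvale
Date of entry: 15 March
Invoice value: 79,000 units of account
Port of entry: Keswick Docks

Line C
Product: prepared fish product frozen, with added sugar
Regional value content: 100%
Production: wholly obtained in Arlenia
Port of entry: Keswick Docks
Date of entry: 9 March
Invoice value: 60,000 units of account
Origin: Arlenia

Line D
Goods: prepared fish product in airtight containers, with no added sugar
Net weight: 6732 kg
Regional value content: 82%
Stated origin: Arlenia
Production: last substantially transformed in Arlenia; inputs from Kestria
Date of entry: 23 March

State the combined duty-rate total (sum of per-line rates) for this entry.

Line A: bakery product → 16-1; in airtight containers → 16-1-2; with no added sugar → 16-1-2-2. Scheduled 11%. anti-dumping (Norvale, 16-1-2-2): +23%; total 11% + 23% = 34%. → 34%.
Line B: prepared fish product → 16-2; chilled → 16-2-2; with no added sugar → 16-2-2-2. Scheduled 30%. No special measure applies. → 30%.
Line C: prepared fish product → 16-2; frozen → 16-2-1; with added sugar → 16-2-1-2. Scheduled 2%. Arlenia agreement on 16-1-3-2: 16-2-1-2 not covered; Arlenia agreement on 16-2: RVC ≥ 65% → 19% available; preference 19% not lower than 2% → no reduction. → 2%.
Line D: prepared fish product → 16-2; in airtight containers → 16-2-3; with no added sugar → 16-2-3-1. Scheduled 17%. Arlenia agreement on 16-1-3-2: 16-2-3-1 not covered; Arlenia agreement on 16-2: RVC ≥ 65% → 19% available; preference 19% not lower than 17% → no reduction; anti-dumping (Arlenia, 16-2-3): +26%; total 17% + 26% = 43%. → 43%.
Sum: 34% + 30% + 2% + 43% = 109%.

109%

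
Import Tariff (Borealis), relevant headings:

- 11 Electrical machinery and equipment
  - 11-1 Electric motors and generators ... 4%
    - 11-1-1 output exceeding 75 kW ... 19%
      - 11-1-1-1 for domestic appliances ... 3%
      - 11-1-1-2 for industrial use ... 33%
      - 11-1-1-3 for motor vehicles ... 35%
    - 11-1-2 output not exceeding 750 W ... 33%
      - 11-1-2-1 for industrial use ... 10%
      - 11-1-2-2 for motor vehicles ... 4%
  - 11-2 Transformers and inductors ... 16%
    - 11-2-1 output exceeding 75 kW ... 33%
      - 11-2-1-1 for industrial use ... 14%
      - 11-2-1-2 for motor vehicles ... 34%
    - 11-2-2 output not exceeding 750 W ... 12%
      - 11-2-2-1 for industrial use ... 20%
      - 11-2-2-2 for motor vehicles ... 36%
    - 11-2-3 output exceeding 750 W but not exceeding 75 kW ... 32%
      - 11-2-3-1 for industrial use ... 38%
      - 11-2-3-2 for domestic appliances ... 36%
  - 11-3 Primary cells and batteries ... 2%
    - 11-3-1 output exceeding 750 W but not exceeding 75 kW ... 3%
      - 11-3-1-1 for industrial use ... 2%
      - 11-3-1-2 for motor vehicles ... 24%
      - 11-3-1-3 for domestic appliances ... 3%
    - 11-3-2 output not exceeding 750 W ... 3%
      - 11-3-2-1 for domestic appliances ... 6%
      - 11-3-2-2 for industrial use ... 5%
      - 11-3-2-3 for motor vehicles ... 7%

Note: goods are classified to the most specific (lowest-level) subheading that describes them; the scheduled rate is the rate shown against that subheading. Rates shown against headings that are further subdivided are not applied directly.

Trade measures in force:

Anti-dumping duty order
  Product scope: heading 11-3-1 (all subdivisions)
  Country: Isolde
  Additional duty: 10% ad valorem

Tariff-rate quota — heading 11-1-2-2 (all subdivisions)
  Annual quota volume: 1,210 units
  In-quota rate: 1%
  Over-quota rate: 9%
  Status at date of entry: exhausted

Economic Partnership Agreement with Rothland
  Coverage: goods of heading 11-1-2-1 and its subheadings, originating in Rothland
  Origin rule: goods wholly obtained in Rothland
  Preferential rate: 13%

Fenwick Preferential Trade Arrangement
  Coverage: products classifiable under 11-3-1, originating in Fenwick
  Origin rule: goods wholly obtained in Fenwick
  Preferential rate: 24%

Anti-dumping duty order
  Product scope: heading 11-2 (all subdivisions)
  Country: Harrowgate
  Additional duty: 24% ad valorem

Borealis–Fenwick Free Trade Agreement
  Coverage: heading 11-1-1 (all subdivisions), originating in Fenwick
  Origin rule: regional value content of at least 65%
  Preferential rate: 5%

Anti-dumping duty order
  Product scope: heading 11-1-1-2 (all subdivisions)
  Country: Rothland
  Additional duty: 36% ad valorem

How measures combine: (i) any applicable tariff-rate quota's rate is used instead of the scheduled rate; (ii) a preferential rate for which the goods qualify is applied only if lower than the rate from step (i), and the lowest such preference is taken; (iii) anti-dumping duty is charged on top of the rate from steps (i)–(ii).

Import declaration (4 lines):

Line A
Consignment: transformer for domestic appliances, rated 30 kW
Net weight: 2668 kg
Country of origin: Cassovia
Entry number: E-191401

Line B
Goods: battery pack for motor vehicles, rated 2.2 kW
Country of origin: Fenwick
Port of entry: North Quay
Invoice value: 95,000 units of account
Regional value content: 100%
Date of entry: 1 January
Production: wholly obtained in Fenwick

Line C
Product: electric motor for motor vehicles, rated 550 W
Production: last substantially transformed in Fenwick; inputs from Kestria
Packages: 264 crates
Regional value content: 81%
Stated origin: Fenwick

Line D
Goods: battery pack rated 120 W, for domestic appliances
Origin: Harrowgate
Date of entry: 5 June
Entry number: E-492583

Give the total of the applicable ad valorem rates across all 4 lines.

Line A: transformer → 11-2; rated 30 kW → 11-2-3; for domestic appliances → 11-2-3-2. Scheduled 36%. No special measure applies. → 36%.
Line B: battery pack → 11-3; rated 2.2 kW → 11-3-1; for motor vehicles → 11-3-1-2. Scheduled 24%. Fenwick agreement on 11-3-1: wholly obtained → 24% available; Fenwick agreement on 11-1-1: 11-3-1-2 not covered; preference 24% not lower than 24% → no reduction. → 24%.
Line C: electric motor → 11-1; rated 550 W → 11-1-2; for motor vehicles → 11-1-2-2. Scheduled 4%. quota on 11-1-2-2 exhausted → over-quota 9%; Fenwick agreement on 11-3-1: 11-1-2-2 not covered; Fenwick agreement on 11-1-1: 11-1-2-2 not covered. → 9%.
Line D: battery pack → 11-3; rated 120 W → 11-3-2; for domestic appliances → 11-3-2-1. Scheduled 6%. No special measure applies. → 6%.
Sum: 36% + 24% + 9% + 6% = 75%.

75%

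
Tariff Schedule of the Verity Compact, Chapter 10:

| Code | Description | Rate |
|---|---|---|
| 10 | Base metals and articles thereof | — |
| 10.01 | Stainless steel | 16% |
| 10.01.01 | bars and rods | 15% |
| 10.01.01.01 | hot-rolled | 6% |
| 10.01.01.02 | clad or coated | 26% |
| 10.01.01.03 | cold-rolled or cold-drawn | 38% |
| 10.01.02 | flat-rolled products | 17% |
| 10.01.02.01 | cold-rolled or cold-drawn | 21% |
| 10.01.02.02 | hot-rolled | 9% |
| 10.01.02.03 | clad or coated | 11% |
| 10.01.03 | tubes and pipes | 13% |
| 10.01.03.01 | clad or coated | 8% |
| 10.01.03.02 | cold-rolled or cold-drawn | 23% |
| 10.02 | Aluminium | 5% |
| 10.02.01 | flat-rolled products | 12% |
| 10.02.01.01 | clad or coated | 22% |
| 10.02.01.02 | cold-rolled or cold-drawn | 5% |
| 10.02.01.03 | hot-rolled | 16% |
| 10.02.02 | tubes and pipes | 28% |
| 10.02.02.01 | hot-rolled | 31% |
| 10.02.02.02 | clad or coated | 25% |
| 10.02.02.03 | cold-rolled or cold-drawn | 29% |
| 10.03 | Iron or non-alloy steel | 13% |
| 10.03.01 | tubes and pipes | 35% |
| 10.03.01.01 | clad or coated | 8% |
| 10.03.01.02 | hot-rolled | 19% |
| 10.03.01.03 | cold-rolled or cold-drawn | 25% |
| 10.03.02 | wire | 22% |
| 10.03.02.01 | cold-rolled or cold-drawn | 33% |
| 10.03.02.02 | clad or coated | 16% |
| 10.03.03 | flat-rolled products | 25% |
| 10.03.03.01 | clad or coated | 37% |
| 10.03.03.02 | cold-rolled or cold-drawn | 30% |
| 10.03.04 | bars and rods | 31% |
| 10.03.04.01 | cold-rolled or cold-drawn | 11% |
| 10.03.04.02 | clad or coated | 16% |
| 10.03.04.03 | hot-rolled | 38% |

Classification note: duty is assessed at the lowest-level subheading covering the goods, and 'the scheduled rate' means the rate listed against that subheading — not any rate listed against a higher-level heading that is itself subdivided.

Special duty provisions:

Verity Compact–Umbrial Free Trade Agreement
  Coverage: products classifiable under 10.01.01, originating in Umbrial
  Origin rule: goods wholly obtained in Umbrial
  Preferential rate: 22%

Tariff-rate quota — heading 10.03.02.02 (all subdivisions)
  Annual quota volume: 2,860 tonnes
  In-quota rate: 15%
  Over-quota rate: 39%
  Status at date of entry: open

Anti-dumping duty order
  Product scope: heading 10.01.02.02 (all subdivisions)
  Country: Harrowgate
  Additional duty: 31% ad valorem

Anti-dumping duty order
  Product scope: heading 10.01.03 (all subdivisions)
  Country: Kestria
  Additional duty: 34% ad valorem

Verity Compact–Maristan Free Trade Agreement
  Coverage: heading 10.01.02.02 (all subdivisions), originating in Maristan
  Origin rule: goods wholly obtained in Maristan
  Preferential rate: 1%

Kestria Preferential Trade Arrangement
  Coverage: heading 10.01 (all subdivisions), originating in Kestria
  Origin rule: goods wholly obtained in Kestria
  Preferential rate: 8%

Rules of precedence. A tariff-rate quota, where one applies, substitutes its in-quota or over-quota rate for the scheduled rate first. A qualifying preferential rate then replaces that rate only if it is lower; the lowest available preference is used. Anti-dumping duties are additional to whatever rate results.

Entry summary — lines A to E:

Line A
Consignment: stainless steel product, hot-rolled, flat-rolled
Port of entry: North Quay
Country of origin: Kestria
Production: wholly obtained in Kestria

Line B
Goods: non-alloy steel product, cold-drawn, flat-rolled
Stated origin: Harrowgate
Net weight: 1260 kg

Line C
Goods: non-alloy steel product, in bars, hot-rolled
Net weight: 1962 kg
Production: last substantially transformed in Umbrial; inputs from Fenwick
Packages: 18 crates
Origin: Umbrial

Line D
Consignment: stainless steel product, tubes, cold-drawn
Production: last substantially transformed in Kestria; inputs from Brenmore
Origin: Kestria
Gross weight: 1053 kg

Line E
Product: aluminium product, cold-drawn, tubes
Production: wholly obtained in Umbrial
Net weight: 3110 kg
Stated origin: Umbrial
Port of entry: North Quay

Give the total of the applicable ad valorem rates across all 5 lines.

162%

Line A: stainless steel → 10.01; flat-rolled → 10.01.02; hot-rolled → 10.01.02.02. Scheduled 9%. Kestria agreement on 10.01: wholly obtained → 8% available; preferential 8%. → 8%.
Line B: non-alloy steel → 10.03; flat-rolled → 10.03.03; cold-drawn → 10.03.03.02. Scheduled 30%. No special measure applies. → 30%.
Line C: non-alloy steel → 10.03; in bars → 10.03.04; hot-rolled → 10.03.04.03. Scheduled 38%. Umbrial agreement on 10.01.01: 10.03.04.03 not covered. → 38%.
Line D: stainless steel → 10.01; tubes → 10.01.03; cold-drawn → 10.01.03.02. Scheduled 23%. Kestria agreement on 10.01: not wholly obtained; anti-dumping (Kestria, 10.01.03): +34%; total 23% + 34% = 57%. → 57%.
Line E: aluminium → 10.02; tubes → 10.02.02; cold-drawn → 10.02.02.03. Scheduled 29%. Umbrial agreement on 10.01.01: 10.02.02.03 not covered. → 29%.
Sum: 8% + 30% + 38% + 57% + 29% = 162%.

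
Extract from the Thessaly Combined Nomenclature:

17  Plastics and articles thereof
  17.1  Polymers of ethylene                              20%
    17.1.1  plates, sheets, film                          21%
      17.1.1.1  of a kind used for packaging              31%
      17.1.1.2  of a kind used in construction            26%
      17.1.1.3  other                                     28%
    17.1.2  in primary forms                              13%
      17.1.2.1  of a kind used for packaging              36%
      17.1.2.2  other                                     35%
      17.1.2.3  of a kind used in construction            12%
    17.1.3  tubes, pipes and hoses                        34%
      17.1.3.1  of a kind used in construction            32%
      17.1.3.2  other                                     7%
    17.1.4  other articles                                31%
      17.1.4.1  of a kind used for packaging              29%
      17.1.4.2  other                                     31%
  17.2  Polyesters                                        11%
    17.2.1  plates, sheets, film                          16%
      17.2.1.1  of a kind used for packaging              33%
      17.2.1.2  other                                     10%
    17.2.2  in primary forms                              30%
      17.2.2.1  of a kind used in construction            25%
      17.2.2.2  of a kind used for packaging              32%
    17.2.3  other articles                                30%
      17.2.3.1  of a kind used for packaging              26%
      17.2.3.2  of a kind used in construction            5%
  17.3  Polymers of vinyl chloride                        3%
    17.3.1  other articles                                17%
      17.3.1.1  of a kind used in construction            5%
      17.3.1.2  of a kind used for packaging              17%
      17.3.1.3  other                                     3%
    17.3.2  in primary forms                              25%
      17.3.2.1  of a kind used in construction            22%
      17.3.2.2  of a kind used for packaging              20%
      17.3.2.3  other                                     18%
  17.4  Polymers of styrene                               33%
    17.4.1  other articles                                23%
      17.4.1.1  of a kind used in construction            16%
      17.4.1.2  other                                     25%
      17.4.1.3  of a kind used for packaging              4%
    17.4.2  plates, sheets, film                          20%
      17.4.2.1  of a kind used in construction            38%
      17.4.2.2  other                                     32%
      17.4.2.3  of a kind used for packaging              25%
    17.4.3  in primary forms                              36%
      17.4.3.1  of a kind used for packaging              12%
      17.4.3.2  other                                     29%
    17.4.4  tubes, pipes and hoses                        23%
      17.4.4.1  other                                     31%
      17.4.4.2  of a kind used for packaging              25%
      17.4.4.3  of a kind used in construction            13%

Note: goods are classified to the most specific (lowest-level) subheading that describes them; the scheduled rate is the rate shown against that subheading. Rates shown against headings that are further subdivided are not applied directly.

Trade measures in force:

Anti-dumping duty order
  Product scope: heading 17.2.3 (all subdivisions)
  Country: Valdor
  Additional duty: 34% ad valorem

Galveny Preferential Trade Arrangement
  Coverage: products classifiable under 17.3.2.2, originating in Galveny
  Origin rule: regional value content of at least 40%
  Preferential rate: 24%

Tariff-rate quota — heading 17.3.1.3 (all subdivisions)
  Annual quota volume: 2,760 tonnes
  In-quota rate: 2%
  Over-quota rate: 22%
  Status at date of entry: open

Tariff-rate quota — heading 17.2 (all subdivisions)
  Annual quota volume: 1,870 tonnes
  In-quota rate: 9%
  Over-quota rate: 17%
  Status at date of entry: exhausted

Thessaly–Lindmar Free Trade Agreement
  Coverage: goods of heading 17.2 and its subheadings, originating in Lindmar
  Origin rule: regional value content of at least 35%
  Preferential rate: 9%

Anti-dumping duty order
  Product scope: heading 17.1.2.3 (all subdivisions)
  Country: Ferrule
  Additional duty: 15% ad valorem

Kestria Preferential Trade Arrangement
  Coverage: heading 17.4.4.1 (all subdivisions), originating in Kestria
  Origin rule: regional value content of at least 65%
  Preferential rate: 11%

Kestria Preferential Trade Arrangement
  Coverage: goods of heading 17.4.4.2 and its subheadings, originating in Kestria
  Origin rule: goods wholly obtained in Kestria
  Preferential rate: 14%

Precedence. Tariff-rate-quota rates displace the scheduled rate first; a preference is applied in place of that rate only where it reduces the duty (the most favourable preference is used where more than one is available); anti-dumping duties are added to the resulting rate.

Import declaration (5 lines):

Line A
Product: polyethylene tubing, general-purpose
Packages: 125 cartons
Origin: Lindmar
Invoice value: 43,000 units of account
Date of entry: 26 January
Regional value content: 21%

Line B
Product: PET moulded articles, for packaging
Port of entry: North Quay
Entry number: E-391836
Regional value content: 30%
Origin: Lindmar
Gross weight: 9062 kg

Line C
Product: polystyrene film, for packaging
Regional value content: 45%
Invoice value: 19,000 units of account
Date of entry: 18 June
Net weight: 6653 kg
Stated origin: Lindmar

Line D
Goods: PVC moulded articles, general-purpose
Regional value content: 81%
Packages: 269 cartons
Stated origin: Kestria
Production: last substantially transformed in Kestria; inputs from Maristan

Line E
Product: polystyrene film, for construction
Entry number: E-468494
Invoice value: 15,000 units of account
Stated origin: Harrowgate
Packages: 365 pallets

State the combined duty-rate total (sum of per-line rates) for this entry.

Line A: polyethylene → 17.1; tubing → 17.1.3; general-purpose → 17.1.3.2. Scheduled 7%. Lindmar agreement on 17.2: 17.1.3.2 not covered. → 7%.
Line B: PET → 17.2; moulded articles → 17.2.3; for packaging → 17.2.3.1. Scheduled 26%. quota on 17.2 exhausted → over-quota 17%; Lindmar agreement on 17.2: RVC < 35%. → 17%.
Line C: polystyrene → 17.4; film → 17.4.2; for packaging → 17.4.2.3. Scheduled 25%. Lindmar agreement on 17.2: 17.4.2.3 not covered. → 25%.
Line D: PVC → 17.3; moulded articles → 17.3.1; general-purpose → 17.3.1.3. Scheduled 3%. quota on 17.3.1.3 open → in-quota 2%; Kestria agreement on 17.4.4.1: 17.3.1.3 not covered; Kestria agreement on 17.4.4.2: 17.3.1.3 not covered. → 2%.
Line E: polystyrene → 17.4; film → 17.4.2; for construction → 17.4.2.1. Scheduled 38%. No special measure applies. → 38%.
Sum: 7% + 17% + 25% + 2% + 38% = 89%.

89%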